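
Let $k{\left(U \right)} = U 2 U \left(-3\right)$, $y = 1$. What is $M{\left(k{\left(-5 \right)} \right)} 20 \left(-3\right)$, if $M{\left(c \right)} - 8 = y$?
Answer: $-540$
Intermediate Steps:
$k{\left(U \right)} = - 6 U^{2}$ ($k{\left(U \right)} = 2 U \left(- 3 U\right) = - 6 U^{2}$)
$M{\left(c \right)} = 9$ ($M{\left(c \right)} = 8 + 1 = 9$)
$M{\left(k{\left(-5 \right)} \right)} 20 \left(-3\right) = 9 \cdot 20 \left(-3\right) = 180 \left(-3\right) = -540$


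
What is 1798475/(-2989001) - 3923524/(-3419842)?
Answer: 2788458409287/5110955578921 ≈ 0.54558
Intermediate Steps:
1798475/(-2989001) - 3923524/(-3419842) = 1798475*(-1/2989001) - 3923524*(-1/3419842) = -1798475/2989001 + 1961762/1709921 = 2788458409287/5110955578921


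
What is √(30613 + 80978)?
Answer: 3*√12399 ≈ 334.05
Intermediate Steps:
√(30613 + 80978) = √111591 = 3*√12399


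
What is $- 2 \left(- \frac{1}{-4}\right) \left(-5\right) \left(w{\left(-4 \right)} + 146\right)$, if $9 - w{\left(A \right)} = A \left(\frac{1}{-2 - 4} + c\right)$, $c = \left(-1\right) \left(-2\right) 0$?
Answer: $\frac{2315}{6} \approx 385.83$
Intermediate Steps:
$c = 0$ ($c = 2 \cdot 0 = 0$)
$w{\left(A \right)} = 9 + \frac{A}{6}$ ($w{\left(A \right)} = 9 - A \left(\frac{1}{-2 - 4} + 0\right) = 9 - A \left(\frac{1}{-6} + 0\right) = 9 - A \left(- \frac{1}{6} + 0\right) = 9 - A \left(- \frac{1}{6}\right) = 9 - - \frac{A}{6} = 9 + \frac{A}{6}$)
$- 2 \left(- \frac{1}{-4}\right) \left(-5\right) \left(w{\left(-4 \right)} + 146\right) = - 2 \left(- \frac{1}{-4}\right) \left(-5\right) \left(\left(9 + \frac{1}{6} \left(-4\right)\right) + 146\right) = - 2 \left(\left(-1\right) \left(- \frac{1}{4}\right)\right) \left(-5\right) \left(\left(9 - \frac{2}{3}\right) + 146\right) = \left(-2\right) \frac{1}{4} \left(-5\right) \left(\frac{25}{3} + 146\right) = \left(- \frac{1}{2}\right) \left(-5\right) \frac{463}{3} = \frac{5}{2} \cdot \frac{463}{3} = \frac{2315}{6}$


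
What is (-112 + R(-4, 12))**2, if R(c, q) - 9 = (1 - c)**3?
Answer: 484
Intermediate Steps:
R(c, q) = 9 + (1 - c)**3
(-112 + R(-4, 12))**2 = (-112 + (9 - (-1 - 4)**3))**2 = (-112 + (9 - 1*(-5)**3))**2 = (-112 + (9 - 1*(-125)))**2 = (-112 + (9 + 125))**2 = (-112 + 134)**2 = 22**2 = 484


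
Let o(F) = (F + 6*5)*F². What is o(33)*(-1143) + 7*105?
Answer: -78417066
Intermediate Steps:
o(F) = F²*(30 + F) (o(F) = (F + 30)*F² = (30 + F)*F² = F²*(30 + F))
o(33)*(-1143) + 7*105 = (33²*(30 + 33))*(-1143) + 7*105 = (1089*63)*(-1143) + 735 = 68607*(-1143) + 735 = -78417801 + 735 = -78417066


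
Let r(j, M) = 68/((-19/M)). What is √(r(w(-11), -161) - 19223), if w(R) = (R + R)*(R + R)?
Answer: I*√6731491/19 ≈ 136.55*I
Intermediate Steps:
w(R) = 4*R² (w(R) = (2*R)*(2*R) = 4*R²)
r(j, M) = -68*M/19 (r(j, M) = 68*(-M/19) = -68*M/19)
√(r(w(-11), -161) - 19223) = √(-68/19*(-161) - 19223) = √(10948/19 - 19223) = √(-354289/19) = I*√6731491/19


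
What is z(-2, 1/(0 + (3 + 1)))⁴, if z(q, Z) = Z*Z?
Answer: 1/65536 ≈ 1.5259e-5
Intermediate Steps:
z(q, Z) = Z²
z(-2, 1/(0 + (3 + 1)))⁴ = ((1/(0 + (3 + 1)))²)⁴ = ((1/(0 + 4))²)⁴ = ((1/4)²)⁴ = ((¼)²)⁴ = (1/16)⁴ = 1/65536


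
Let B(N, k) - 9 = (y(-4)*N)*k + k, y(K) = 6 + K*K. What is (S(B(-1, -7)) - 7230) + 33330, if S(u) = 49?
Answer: 26149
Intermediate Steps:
y(K) = 6 + K**2
B(N, k) = 9 + k + 22*N*k (B(N, k) = 9 + (((6 + (-4)**2)*N)*k + k) = 9 + (((6 + 16)*N)*k + k) = 9 + ((22*N)*k + k) = 9 + (22*N*k + k) = 9 + (k + 22*N*k) = 9 + k + 22*N*k)
(S(B(-1, -7)) - 7230) + 33330 = (49 - 7230) + 33330 = -7181 + 33330 = 26149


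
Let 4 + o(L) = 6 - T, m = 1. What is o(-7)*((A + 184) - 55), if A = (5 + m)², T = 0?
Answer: 330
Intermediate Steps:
A = 36 (A = (5 + 1)² = 6² = 36)
o(L) = 2 (o(L) = -4 + (6 - 1*0) = -4 + (6 + 0) = -4 + 6 = 2)
o(-7)*((A + 184) - 55) = 2*((36 + 184) - 55) = 2*(220 - 55) = 2*165 = 330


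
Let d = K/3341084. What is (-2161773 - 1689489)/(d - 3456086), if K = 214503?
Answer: 677231044632/607740706459 ≈ 1.1143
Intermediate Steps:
d = 214503/3341084 ≈ 0.064202
(-2161773 - 1689489)/(d - 3456086) = (-2161773 - 1689489)/(214503/3341084 - 3456086) = -3851262/(-11547073422721/3341084) = -3851262*(-3341084/11547073422721) = 677231044632/607740706459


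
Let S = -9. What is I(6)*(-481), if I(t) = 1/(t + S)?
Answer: 481/3 ≈ 160.33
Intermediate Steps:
I(t) = 1/(-9 + t) (I(t) = 1/(t - 9) = 1/(-9 + t))
I(6)*(-481) = -481/(-9 + 6) = -481/(-3) = -⅓*(-481) = 481/3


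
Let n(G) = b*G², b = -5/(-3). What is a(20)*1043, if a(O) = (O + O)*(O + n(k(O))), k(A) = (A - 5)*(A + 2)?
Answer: 7573014400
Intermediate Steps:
k(A) = (-5 + A)*(2 + A)
b = 5/3 (b = -5*(-⅓) = 5/3 ≈ 1.6667)
n(G) = 5*G²/3
a(O) = 2*O*(O + 5*(-10 + O² - 3*O)²/3) (a(O) = (O + O)*(O + 5*(-10 + O² - 3*O)²/3) = (2*O)*(O + 5*(-10 + O² - 3*O)²/3) = 2*O*(O + 5*(-10 + O² - 3*O)²/3))
a(20)*1043 = ((⅔)*20*(3*20 + 5*(10 - 1*20² + 3*20)²))*1043 = ((⅔)*20*(60 + 5*(10 - 1*400 + 60)²))*1043 = ((⅔)*20*(60 + 5*(10 - 400 + 60)²))*1043 = ((⅔)*20*(60 + 5*(-330)²))*1043 = ((⅔)*20*(60 + 5*108900))*1043 = ((⅔)*20*(60 + 544500))*1043 = ((⅔)*20*544560)*1043 = 7260800*1043 = 7573014400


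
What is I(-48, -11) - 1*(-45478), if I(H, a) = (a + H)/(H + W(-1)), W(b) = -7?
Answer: 2501349/55 ≈ 45479.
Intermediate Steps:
I(H, a) = (H + a)/(-7 + H) (I(H, a) = (a + H)/(H - 7) = (H + a)/(-7 + H))
I(-48, -11) - 1*(-45478) = (-48 - 11)/(-7 - 48) - 1*(-45478) = -59/(-55) + 45478 = -1/55*(-59) + 45478 = 59/55 + 45478 = 2501349/55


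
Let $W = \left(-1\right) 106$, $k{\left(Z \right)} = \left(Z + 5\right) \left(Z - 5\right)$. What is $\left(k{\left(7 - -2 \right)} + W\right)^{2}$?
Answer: $2500$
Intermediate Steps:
$k{\left(Z \right)} = \left(-5 + Z\right) \left(5 + Z\right)$ ($k{\left(Z \right)} = \left(5 + Z\right) \left(-5 + Z\right) = \left(-5 + Z\right) \left(5 + Z\right)$)
$W = -106$
$\left(k{\left(7 - -2 \right)} + W\right)^{2} = \left(\left(-25 + \left(7 - -2\right)^{2}\right) - 106\right)^{2} = \left(\left(-25 + \left(7 + 2\right)^{2}\right) - 106\right)^{2} = \left(\left(-25 + 9^{2}\right) - 106\right)^{2} = \left(\left(-25 + 81\right) - 106\right)^{2} = \left(56 - 106\right)^{2} = \left(-50\right)^{2} = 2500$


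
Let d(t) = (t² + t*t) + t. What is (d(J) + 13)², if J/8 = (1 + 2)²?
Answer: 109265209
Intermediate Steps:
J = 72 (J = 8*(1 + 2)² = 8*3² = 8*9 = 72)
d(t) = t + 2*t² (d(t) = (t² + t²) + t = 2*t² + t = t + 2*t²)
(d(J) + 13)² = (72*(1 + 2*72) + 13)² = (72*(1 + 144) + 13)² = (72*145 + 13)² = (10440 + 13)² = 10453² = 109265209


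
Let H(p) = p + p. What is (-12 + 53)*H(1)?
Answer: 82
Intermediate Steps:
H(p) = 2*p
(-12 + 53)*H(1) = (-12 + 53)*(2*1) = 41*2 = 82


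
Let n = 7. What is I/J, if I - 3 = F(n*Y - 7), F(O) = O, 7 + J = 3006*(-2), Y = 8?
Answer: -4/463 ≈ -0.0086393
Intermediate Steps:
J = -6019 (J = -7 + 3006*(-2) = -7 - 6012 = -6019)
I = 52 (I = 3 + (7*8 - 7) = 3 + (56 - 7) = 3 + 49 = 52)
I/J = 52/(-6019) = 52*(-1/6019) = -4/463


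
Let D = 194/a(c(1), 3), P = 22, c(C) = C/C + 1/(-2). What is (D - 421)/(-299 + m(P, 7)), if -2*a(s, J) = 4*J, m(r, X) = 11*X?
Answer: 680/333 ≈ 2.0420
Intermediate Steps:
c(C) = ½ (c(C) = 1 + 1*(-½) = 1 - ½ = ½)
a(s, J) = -2*J
D = -97/3 (D = 194/((-2*3)) = 194/(-6) = 194*(-⅙) = -97/3 ≈ -32.333)
(D - 421)/(-299 + m(P, 7)) = (-97/3 - 421)/(-299 + 11*7) = -1360/(3*(-299 + 77)) = -1360/3/(-222) = -1360/3*(-1/222) = 680/333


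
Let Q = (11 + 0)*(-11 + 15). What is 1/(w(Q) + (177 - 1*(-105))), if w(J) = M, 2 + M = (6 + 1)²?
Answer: 1/329 ≈ 0.0030395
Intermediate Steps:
Q = 44 (Q = 11*4 = 44)
M = 47 (M = -2 + (6 + 1)² = -2 + 7² = -2 + 49 = 47)
w(J) = 47
1/(w(Q) + (177 - 1*(-105))) = 1/(47 + (177 - 1*(-105))) = 1/(47 + (177 + 105)) = 1/(47 + 282) = 1/329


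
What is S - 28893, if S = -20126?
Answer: -49019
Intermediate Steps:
S - 28893 = -20126 - 28893 = -49019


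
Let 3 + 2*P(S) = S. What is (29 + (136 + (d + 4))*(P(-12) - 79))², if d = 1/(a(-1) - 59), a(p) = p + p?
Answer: 2171818216681/14884 ≈ 1.4592e+8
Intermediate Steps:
a(p) = 2*p
P(S) = -3/2 + S/2
d = -1/61 (d = 1/(2*(-1) - 59) = 1/(-2 - 59) = 1/(-61) = -1/61 ≈ -0.016393)
(29 + (136 + (d + 4))*(P(-12) - 79))² = (29 + (136 + (-1/61 + 4))*((-3/2 + (½)*(-12)) - 79))² = (29 + (136 + 243/61)*((-3/2 - 6) - 79))² = (29 + 8539*(-15/2 - 79)/61)² = (29 + (8539/61)*(-173/2))² = (29 - 1477247/122)² = (-1473709/122)² = 2171818216681/14884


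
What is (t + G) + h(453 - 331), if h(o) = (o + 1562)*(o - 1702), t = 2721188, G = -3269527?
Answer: -3209059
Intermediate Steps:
h(o) = (-1702 + o)*(1562 + o) (h(o) = (1562 + o)*(-1702 + o) = (-1702 + o)*(1562 + o))
(t + G) + h(453 - 331) = (2721188 - 3269527) + (-2658524 + (453 - 331)**2 - 140*(453 - 331)) = -548339 + (-2658524 + 122**2 - 140*122) = -548339 + (-2658524 + 14884 - 17080) = -548339 - 2660720 = -3209059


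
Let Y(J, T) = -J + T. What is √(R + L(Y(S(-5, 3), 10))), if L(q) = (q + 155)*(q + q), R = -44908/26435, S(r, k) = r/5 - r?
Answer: 2*√337228069930/26435 ≈ 43.935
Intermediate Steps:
S(r, k) = -4*r/5 (S(r, k) = r*(⅕) - r = r/5 - r = -4*r/5)
Y(J, T) = T - J
R = -44908/26435 (R = -44908*1/26435 = -44908/26435 ≈ -1.6988)
L(q) = 2*q*(155 + q) (L(q) = (155 + q)*(2*q) = 2*q*(155 + q))
√(R + L(Y(S(-5, 3), 10))) = √(-44908/26435 + 2*(10 - (-4)*(-5)/5)*(155 + (10 - (-4)*(-5)/5))) = √(-44908/26435 + 2*(10 - 1*4)*(155 + (10 - 1*4))) = √(-44908/26435 + 2*(10 - 4)*(155 + (10 - 4))) = √(-44908/26435 + 2*6*(155 + 6)) = √(-44908/26435 + 2*6*161) = √(-44908/26435 + 1932) = √(51027512/26435) = 2*√337228069930/26435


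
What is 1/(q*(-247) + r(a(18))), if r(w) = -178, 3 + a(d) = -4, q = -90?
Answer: 1/22052 ≈ 4.5347e-5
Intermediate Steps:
a(d) = -7 (a(d) = -3 - 4 = -7)
1/(q*(-247) + r(a(18))) = 1/(-90*(-247) - 178) = 1/(22230 - 178) = 1/22052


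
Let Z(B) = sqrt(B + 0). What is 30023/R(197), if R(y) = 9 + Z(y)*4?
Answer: -270207/3071 + 120092*sqrt(197)/3071 ≈ 460.88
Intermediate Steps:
Z(B) = sqrt(B)
R(y) = 9 + 4*sqrt(y) (R(y) = 9 + sqrt(y)*4 = 9 + 4*sqrt(y))
30023/R(197) = 30023/(9 + 4*sqrt(197))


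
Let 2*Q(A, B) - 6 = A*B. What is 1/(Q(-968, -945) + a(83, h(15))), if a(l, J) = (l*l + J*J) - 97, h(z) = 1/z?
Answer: 225/104439376 ≈ 2.1544e-6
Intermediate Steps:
Q(A, B) = 3 + A*B/2 (Q(A, B) = 3 + (A*B)/2 = 3 + A*B/2)
a(l, J) = -97 + J² + l² (a(l, J) = (l² + J²) - 97 = (J² + l²) - 97 = -97 + J² + l²)
1/(Q(-968, -945) + a(83, h(15))) = 1/((3 + (½)*(-968)*(-945)) + (-97 + (1/15)² + 83²)) = 1/((3 + 457380) + (-97 + (1/15)² + 6889)) = 1/(457383 + (-97 + 1/225 + 6889)) = 1/(457383 + 1528201/225) = 1/(104439376/225) = 225/104439376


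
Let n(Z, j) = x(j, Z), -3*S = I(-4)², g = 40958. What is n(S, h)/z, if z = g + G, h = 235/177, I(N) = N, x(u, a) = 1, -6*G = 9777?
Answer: 2/78657 ≈ 2.5427e-5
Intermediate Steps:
G = -3259/2 (G = -⅙*9777 = -3259/2 ≈ -1629.5)
S = -16/3 (S = -⅓*(-4)² = -⅓*16 = -16/3 ≈ -5.3333)
h = 235/177 (h = 235*(1/177) = 235/177 ≈ 1.3277)
n(Z, j) = 1
z = 78657/2 (z = 40958 - 3259/2 = 78657/2 ≈ 39329.)
n(S, h)/z = 1/(78657/2) = 1*(2/78657) = 2/78657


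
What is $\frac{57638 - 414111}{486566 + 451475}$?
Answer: $- \frac{27421}{72157} \approx -0.38002$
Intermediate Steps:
$\frac{57638 - 414111}{486566 + 451475} = - \frac{356473}{938041} = \left(-356473\right) \frac{1}{938041} = - \frac{27421}{72157}$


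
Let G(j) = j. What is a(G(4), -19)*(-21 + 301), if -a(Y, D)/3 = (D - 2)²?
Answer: -370440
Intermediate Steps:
a(Y, D) = -3*(-2 + D)² (a(Y, D) = -3*(D - 2)² = -3*(-2 + D)²)
a(G(4), -19)*(-21 + 301) = (-3*(-2 - 19)²)*(-21 + 301) = -3*(-21)²*280 = -3*441*280 = -1323*280 = -370440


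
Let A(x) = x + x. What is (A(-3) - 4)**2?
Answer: 100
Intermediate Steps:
A(x) = 2*x
(A(-3) - 4)**2 = (2*(-3) - 4)**2 = (-6 - 4)**2 = (-10)**2 = 100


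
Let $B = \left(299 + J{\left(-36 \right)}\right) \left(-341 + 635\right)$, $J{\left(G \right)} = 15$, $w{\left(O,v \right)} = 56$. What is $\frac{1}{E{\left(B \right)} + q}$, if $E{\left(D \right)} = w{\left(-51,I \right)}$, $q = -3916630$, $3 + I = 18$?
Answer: $- \frac{1}{3916574} \approx -2.5533 \cdot 10^{-7}$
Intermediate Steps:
$I = 15$ ($I = -3 + 18 = 15$)
$B = 92316$ ($B = \left(299 + 15\right) \left(-341 + 635\right) = 314 \cdot 294 = 92316$)
$E{\left(D \right)} = 56$
$\frac{1}{E{\left(B \right)} + q} = \frac{1}{56 - 3916630} = \frac{1}{-3916574} = - \frac{1}{3916574}$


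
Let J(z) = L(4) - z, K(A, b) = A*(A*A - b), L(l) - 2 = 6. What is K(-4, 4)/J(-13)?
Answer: -16/7 ≈ -2.2857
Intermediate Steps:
L(l) = 8 (L(l) = 2 + 6 = 8)
K(A, b) = A*(A² - b)
J(z) = 8 - z
K(-4, 4)/J(-13) = (-4*((-4)² - 1*4))/(8 - 1*(-13)) = (-4*(16 - 4))/(8 + 13) = -4*12/21 = -48*1/21 = -16/7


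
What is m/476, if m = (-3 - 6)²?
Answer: 81/476 ≈ 0.17017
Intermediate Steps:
m = 81 (m = (-9)² = 81)
m/476 = 81/476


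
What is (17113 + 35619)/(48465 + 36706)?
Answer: 52732/85171 ≈ 0.61913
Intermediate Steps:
(17113 + 35619)/(48465 + 36706) = 52732/85171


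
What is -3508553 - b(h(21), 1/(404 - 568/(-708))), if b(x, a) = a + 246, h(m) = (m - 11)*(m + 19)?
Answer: -251405448527/71650 ≈ -3.5088e+6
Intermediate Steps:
h(m) = (-11 + m)*(19 + m)
b(x, a) = 246 + a
-3508553 - b(h(21), 1/(404 - 568/(-708))) = -3508553 - (246 + 1/(404 - 568/(-708))) = -3508553 - (246 + 1/(404 - 568*(-1/708))) = -3508553 - (246 + 1/(404 + 142/177)) = -3508553 - (246 + 1/(71650/177)) = -3508553 - (246 + 177/71650) = -3508553 - 1*17626077/71650 = -3508553 - 17626077/71650 = -251405448527/71650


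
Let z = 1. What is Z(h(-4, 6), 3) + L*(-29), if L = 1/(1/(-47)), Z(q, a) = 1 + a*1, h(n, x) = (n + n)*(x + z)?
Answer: 1367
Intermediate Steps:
h(n, x) = 2*n*(1 + x) (h(n, x) = (n + n)*(x + 1) = (2*n)*(1 + x) = 2*n*(1 + x))
Z(q, a) = 1 + a
L = -47 (L = 1/(-1/47) = -47)
Z(h(-4, 6), 3) + L*(-29) = (1 + 3) - 47*(-29) = 4 + 1363 = 1367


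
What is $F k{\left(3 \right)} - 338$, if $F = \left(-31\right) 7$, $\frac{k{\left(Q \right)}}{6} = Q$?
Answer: $-4244$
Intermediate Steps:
$k{\left(Q \right)} = 6 Q$
$F = -217$
$F k{\left(3 \right)} - 338 = - 217 \cdot 6 \cdot 3 - 338 = \left(-217\right) 18 - 338 = -3906 - 338 = -4244$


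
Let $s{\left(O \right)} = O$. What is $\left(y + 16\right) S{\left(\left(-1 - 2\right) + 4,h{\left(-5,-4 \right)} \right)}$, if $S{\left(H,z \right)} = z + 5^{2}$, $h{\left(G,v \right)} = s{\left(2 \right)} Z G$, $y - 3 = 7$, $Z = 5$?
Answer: $-650$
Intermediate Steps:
$y = 10$ ($y = 3 + 7 = 10$)
$h{\left(G,v \right)} = 10 G$ ($h{\left(G,v \right)} = 2 \cdot 5 G = 10 G$)
$S{\left(H,z \right)} = 25 + z$ ($S{\left(H,z \right)} = z + 25 = 25 + z$)
$\left(y + 16\right) S{\left(\left(-1 - 2\right) + 4,h{\left(-5,-4 \right)} \right)} = \left(10 + 16\right) \left(25 + 10 \left(-5\right)\right) = 26 \left(25 - 50\right) = 26 \left(-25\right) = -650$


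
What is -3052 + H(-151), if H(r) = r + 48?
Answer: -3155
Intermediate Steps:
H(r) = 48 + r
-3052 + H(-151) = -3052 + (48 - 151) = -3052 - 103 = -3155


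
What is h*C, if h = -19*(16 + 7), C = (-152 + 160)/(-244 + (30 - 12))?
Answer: 1748/113 ≈ 15.469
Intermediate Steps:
C = -4/113 (C = 8/(-244 + 18) = 8/(-226) = 8*(-1/226) = -4/113 ≈ -0.035398)
h = -437 (h = -19*23 = -437)
h*C = -437*(-4/113) = 1748/113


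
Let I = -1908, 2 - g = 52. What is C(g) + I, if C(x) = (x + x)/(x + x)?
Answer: -1907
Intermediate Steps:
g = -50 (g = 2 - 1*52 = 2 - 52 = -50)
C(x) = 1 (C(x) = (2*x)/((2*x)) = (2*x)*(1/(2*x)) = 1)
C(g) + I = 1 - 1908 = -1907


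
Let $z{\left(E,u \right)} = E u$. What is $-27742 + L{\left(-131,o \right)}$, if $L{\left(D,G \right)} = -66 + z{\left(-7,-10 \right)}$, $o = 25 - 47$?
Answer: $-27738$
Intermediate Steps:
$o = -22$
$L{\left(D,G \right)} = 4$ ($L{\left(D,G \right)} = -66 - -70 = -66 + 70 = 4$)
$-27742 + L{\left(-131,o \right)} = -27742 + 4 = -27738$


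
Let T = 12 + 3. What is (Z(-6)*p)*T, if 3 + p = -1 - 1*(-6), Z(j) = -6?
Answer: -180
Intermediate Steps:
p = 2 (p = -3 + (-1 - 1*(-6)) = -3 + (-1 + 6) = -3 + 5 = 2)
T = 15
(Z(-6)*p)*T = -6*2*15 = -12*15 = -180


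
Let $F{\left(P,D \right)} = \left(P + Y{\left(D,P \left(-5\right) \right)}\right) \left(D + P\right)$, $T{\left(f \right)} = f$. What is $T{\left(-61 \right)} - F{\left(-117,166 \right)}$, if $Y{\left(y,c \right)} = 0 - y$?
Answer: $13806$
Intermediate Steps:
$Y{\left(y,c \right)} = - y$
$F{\left(P,D \right)} = \left(D + P\right) \left(P - D\right)$ ($F{\left(P,D \right)} = \left(P - D\right) \left(D + P\right) = \left(D + P\right) \left(P - D\right)$)
$T{\left(-61 \right)} - F{\left(-117,166 \right)} = -61 - \left(\left(-117\right)^{2} - 166^{2}\right) = -61 - \left(13689 - 27556\right) = -61 - -13867 = -61 + 13867 = 13806$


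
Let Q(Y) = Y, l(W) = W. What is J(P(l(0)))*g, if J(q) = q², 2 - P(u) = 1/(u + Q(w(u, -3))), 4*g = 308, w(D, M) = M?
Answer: 3773/9 ≈ 419.22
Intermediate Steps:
g = 77 (g = (¼)*308 = 77)
P(u) = 2 - 1/(-3 + u) (P(u) = 2 - 1/(u - 3) = 2 - 1/(-3 + u))
J(P(l(0)))*g = ((-7 + 2*0)/(-3 + 0))²*77 = ((-7 + 0)/(-3))²*77 = (-⅓*(-7))²*77 = (7/3)²*77 = (49/9)*77 = 3773/9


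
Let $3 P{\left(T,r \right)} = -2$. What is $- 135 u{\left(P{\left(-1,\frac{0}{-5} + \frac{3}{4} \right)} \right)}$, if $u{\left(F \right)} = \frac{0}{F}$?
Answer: $0$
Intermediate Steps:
$P{\left(T,r \right)} = - \frac{2}{3}$ ($P{\left(T,r \right)} = \frac{1}{3} \left(-2\right) = - \frac{2}{3}$)
$u{\left(F \right)} = 0$
$- 135 u{\left(P{\left(-1,\frac{0}{-5} + \frac{3}{4} \right)} \right)} = \left(-135\right) 0 = 0$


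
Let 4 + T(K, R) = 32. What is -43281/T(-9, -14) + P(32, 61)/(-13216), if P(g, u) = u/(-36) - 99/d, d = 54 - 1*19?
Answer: -25740070621/16652160 ≈ -1545.8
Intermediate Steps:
d = 35 (d = 54 - 19 = 35)
P(g, u) = -99/35 - u/36 (P(g, u) = u/(-36) - 99/35 = u*(-1/36) - 99*1/35 = -u/36 - 99/35 = -99/35 - u/36)
T(K, R) = 28 (T(K, R) = -4 + 32 = 28)
-43281/T(-9, -14) + P(32, 61)/(-13216) = -43281/28 + (-99/35 - 1/36*61)/(-13216) = -43281*1/28 + (-99/35 - 61/36)*(-1/13216) = -6183/4 - 5699/1260*(-1/13216) = -6183/4 + 5699/16652160 = -25740070621/16652160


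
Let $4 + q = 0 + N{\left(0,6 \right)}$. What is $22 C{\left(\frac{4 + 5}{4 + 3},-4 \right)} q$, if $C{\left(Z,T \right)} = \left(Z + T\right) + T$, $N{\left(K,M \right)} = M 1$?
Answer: $- \frac{2068}{7} \approx -295.43$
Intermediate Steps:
$N{\left(K,M \right)} = M$
$C{\left(Z,T \right)} = Z + 2 T$ ($C{\left(Z,T \right)} = \left(T + Z\right) + T = Z + 2 T$)
$q = 2$ ($q = -4 + \left(0 + 6\right) = -4 + 6 = 2$)
$22 C{\left(\frac{4 + 5}{4 + 3},-4 \right)} q = 22 \left(\frac{4 + 5}{4 + 3} + 2 \left(-4\right)\right) 2 = 22 \left(\frac{9}{7} - 8\right) 2 = 22 \left(- \frac{47}{7}\right) 2 = \left(- \frac{1034}{7}\right) 2 = - \frac{2068}{7}$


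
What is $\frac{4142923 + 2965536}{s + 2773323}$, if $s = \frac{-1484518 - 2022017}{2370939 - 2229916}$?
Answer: $\frac{1002456213557}{391098822894} \approx 2.5632$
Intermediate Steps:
$s = - \frac{3506535}{141023} \approx -24.865$
$\frac{4142923 + 2965536}{s + 2773323} = \frac{4142923 + 2965536}{- \frac{3506535}{141023} + 2773323} = \frac{7108459}{\frac{391098822894}{141023}} = 7108459 \cdot \frac{141023}{391098822894} = \frac{1002456213557}{391098822894}$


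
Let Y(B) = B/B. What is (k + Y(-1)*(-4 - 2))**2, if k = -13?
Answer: 361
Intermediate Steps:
Y(B) = 1
(k + Y(-1)*(-4 - 2))**2 = (-13 + 1*(-4 - 2))**2 = (-13 + 1*(-6))**2 = (-13 - 6)**2 = (-19)**2 = 361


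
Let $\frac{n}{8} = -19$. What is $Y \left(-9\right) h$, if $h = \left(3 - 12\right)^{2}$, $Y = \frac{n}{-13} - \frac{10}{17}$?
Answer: $- \frac{1788966}{221} \approx -8094.9$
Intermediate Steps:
$n = -152$ ($n = 8 \left(-19\right) = -152$)
$Y = \frac{2454}{221}$ ($Y = - \frac{152}{-13} - \frac{10}{17} = \left(-152\right) \left(- \frac{1}{13}\right) - \frac{10}{17} = \frac{152}{13} - \frac{10}{17} = \frac{2454}{221} \approx 11.104$)
$h = 81$ ($h = \left(3 - 12\right)^{2} = \left(-9\right)^{2} = 81$)
$Y \left(-9\right) h = \frac{2454}{221} \left(-9\right) 81 = \left(- \frac{22086}{221}\right) 81 = - \frac{1788966}{221}$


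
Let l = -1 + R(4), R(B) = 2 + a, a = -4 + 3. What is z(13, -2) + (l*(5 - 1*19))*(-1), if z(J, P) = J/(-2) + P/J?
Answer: -173/26 ≈ -6.6538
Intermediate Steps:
a = -1
R(B) = 1 (R(B) = 2 - 1 = 1)
z(J, P) = -J/2 + P/J (z(J, P) = J*(-½) + P/J = -J/2 + P/J)
l = 0 (l = -1 + 1 = 0)
z(13, -2) + (l*(5 - 1*19))*(-1) = (-½*13 - 2/13) + (0*(5 - 1*19))*(-1) = (-13/2 - 2*1/13) + (0*(5 - 19))*(-1) = (-13/2 - 2/13) + (0*(-14))*(-1) = -173/26 + 0*(-1) = -173/26 + 0 = -173/26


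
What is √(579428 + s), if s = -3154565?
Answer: I*√2575137 ≈ 1604.7*I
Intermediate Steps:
√(579428 + s) = √(579428 - 3154565) = √(-2575137) = I*√2575137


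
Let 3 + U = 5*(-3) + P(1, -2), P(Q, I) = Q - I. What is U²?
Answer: 225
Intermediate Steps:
U = -15 (U = -3 + (5*(-3) + (1 - 1*(-2))) = -3 + (-15 + (1 + 2)) = -3 + (-15 + 3) = -3 - 12 = -15)
U² = (-15)² = 225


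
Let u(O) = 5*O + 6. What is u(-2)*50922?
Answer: -203688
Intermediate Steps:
u(O) = 6 + 5*O
u(-2)*50922 = (6 + 5*(-2))*50922 = (6 - 10)*50922 = -4*50922 = -203688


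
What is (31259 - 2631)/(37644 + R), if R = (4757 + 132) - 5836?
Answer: 28628/36697 ≈ 0.78012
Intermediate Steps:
R = -947 (R = 4889 - 5836 = -947)
(31259 - 2631)/(37644 + R) = (31259 - 2631)/(37644 - 947) = 28628/36697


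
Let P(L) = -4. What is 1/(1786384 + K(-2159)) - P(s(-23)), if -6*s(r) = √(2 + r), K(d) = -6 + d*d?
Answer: 25790637/6447659 ≈ 4.0000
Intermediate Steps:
K(d) = -6 + d²
s(r) = -√(2 + r)/6
1/(1786384 + K(-2159)) - P(s(-23)) = 1/(1786384 + (-6 + (-2159)²)) - 1*(-4) = 1/(1786384 + (-6 + 4661281)) + 4 = 1/(1786384 + 4661275) + 4 = 1/6447659 + 4 = 25790637/6447659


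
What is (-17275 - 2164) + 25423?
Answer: 5984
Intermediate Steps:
(-17275 - 2164) + 25423 = -19439 + 25423 = 5984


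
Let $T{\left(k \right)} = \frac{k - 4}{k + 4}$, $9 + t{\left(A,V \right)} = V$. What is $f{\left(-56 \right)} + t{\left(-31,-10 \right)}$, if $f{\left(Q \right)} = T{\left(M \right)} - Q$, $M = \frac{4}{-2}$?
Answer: $34$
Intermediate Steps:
$t{\left(A,V \right)} = -9 + V$
$M = -2$ ($M = 4 \left(- \frac{1}{2}\right) = -2$)
$T{\left(k \right)} = \frac{-4 + k}{4 + k}$
$f{\left(Q \right)} = -3 - Q$ ($f{\left(Q \right)} = \frac{-4 - 2}{4 - 2} - Q = \frac{1}{2} \left(-6\right) - Q = -3 - Q$)
$f{\left(-56 \right)} + t{\left(-31,-10 \right)} = \left(-3 - -56\right) - 19 = \left(-3 + 56\right) - 19 = 53 - 19 = 34$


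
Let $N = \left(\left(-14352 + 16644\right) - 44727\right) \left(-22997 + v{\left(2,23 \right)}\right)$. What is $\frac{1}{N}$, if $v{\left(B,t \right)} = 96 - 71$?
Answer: $\frac{1}{974816820} \approx 1.0258 \cdot 10^{-9}$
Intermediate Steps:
$v{\left(B,t \right)} = 25$
$N = 974816820$ ($N = \left(\left(-14352 + 16644\right) - 44727\right) \left(-22997 + 25\right) = \left(2292 - 44727\right) \left(-22972\right) = \left(-42435\right) \left(-22972\right) = 974816820$)
$\frac{1}{N} = \frac{1}{974816820}$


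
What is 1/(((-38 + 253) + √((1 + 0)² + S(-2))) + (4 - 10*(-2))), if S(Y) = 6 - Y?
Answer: 1/242 ≈ 0.0041322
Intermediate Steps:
1/(((-38 + 253) + √((1 + 0)² + S(-2))) + (4 - 10*(-2))) = 1/(((-38 + 253) + √((1 + 0)² + (6 - 1*(-2)))) + (4 - 10*(-2))) = 1/((215 + √(1² + (6 + 2))) + (4 + 20)) = 1/((215 + √(1 + 8)) + 24) = 1/((215 + √9) + 24) = 1/((215 + 3) + 24) = 1/(218 + 24) = 1/242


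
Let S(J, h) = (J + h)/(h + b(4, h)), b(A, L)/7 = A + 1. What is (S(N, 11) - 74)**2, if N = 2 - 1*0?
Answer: 11498881/2116 ≈ 5434.3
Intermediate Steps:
b(A, L) = 7 + 7*A (b(A, L) = 7*(A + 1) = 7*(1 + A) = 7 + 7*A)
N = 2 (N = 2 + 0 = 2)
S(J, h) = (J + h)/(35 + h) (S(J, h) = (J + h)/(h + (7 + 7*4)) = (J + h)/(h + (7 + 28)) = (J + h)/(h + 35) = (J + h)/(35 + h))
(S(N, 11) - 74)**2 = ((2 + 11)/(35 + 11) - 74)**2 = (13/46 - 74)**2 = (-3391/46)**2 = 11498881/2116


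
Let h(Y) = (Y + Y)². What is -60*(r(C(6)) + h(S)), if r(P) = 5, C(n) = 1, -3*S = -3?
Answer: -540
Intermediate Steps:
S = 1 (S = -⅓*(-3) = 1)
h(Y) = 4*Y² (h(Y) = (2*Y)² = 4*Y²)
-60*(r(C(6)) + h(S)) = -60*(5 + 4*1²) = -60*(5 + 4*1) = -60*(5 + 4) = -60*9 = -540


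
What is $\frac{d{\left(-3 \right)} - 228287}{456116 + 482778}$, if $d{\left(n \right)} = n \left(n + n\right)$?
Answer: $- \frac{228269}{938894} \approx -0.24313$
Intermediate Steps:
$d{\left(n \right)} = 2 n^{2}$ ($d{\left(n \right)} = n 2 n = 2 n^{2}$)
$\frac{d{\left(-3 \right)} - 228287}{456116 + 482778} = \frac{2 \left(-3\right)^{2} - 228287}{456116 + 482778} = \frac{2 \cdot 9 - 228287}{938894} = \left(18 - 228287\right) \frac{1}{938894} = \left(-228269\right) \frac{1}{938894} = - \frac{228269}{938894}$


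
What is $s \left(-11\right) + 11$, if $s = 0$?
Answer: $11$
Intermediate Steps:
$s \left(-11\right) + 11 = 0 \left(-11\right) + 11 = 0 + 11 = 11$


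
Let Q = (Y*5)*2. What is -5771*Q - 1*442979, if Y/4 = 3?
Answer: -1135499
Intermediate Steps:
Y = 12 (Y = 4*3 = 12)
Q = 120 (Q = (12*5)*2 = 60*2 = 120)
-5771*Q - 1*442979 = -5771*120 - 1*442979 = -692520 - 442979 = -1135499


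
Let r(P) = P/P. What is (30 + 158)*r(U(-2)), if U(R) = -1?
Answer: 188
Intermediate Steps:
r(P) = 1
(30 + 158)*r(U(-2)) = (30 + 158)*1 = 188*1 = 188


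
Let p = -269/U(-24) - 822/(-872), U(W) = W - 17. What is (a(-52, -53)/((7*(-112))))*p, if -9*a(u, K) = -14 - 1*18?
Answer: -134135/3941658 ≈ -0.034030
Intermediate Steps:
a(u, K) = 32/9 (a(u, K) = -(-14 - 1*18)/9 = -(-14 - 18)/9 = -1/9*(-32) = 32/9)
U(W) = -17 + W
p = 134135/17876 (p = -269/(-17 - 24) - 822/(-872) = -269/(-41) - 822*(-1/872) = -269*(-1/41) + 411/436 = 269/41 + 411/436 = 134135/17876 ≈ 7.5036)
(a(-52, -53)/((7*(-112))))*p = (32/(9*((7*(-112)))))*(134135/17876) = ((32/9)/(-784))*(134135/17876) = ((32/9)*(-1/784))*(134135/17876) = -2/441*134135/17876 = -134135/3941658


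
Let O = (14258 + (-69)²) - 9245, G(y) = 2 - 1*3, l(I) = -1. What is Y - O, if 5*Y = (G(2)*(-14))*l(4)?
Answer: -48884/5 ≈ -9776.8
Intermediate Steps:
G(y) = -1 (G(y) = 2 - 3 = -1)
O = 9774 (O = (14258 + 4761) - 9245 = 19019 - 9245 = 9774)
Y = -14/5 (Y = (-1*(-14)*(-1))/5 = (14*(-1))/5 = (⅕)*(-14) = -14/5 ≈ -2.8000)
Y - O = -14/5 - 1*9774 = -14/5 - 9774 = -48884/5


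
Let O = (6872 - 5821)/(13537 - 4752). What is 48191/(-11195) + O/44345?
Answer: -3754759172326/872249077175 ≈ -4.3047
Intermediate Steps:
O = 1051/8785 ≈ 0.11964
48191/(-11195) + O/44345 = 48191/(-11195) + (1051/8785)/44345 = 48191*(-1/11195) + (1051/8785)*(1/44345) = -48191/11195 + 1051/389570825 = -3754759172326/872249077175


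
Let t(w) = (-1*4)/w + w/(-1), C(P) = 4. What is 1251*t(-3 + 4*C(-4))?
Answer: -216423/13 ≈ -16648.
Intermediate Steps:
t(w) = -w - 4/w (t(w) = -4/w + w*(-1) = -4/w - w = -w - 4/w)
1251*t(-3 + 4*C(-4)) = 1251*(-(-3 + 4*4) - 4/(-3 + 4*4)) = 1251*(-(-3 + 16) - 4/(-3 + 16)) = 1251*(-1*13 - 4/13) = 1251*(-13 - 4*1/13) = 1251*(-13 - 4/13) = 1251*(-173/13) = -216423/13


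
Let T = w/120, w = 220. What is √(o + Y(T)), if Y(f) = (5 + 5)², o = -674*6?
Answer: 2*I*√986 ≈ 62.801*I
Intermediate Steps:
T = 11/6 (T = 220/120 = 220*(1/120) = 11/6 ≈ 1.8333)
o = -4044
Y(f) = 100 (Y(f) = 10² = 100)
√(o + Y(T)) = √(-4044 + 100) = √(-3944) = 2*I*√986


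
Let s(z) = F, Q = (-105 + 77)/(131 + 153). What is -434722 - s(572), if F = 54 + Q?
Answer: -30869089/71 ≈ -4.3478e+5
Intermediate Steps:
Q = -7/71 (Q = -28/284 = -28*1/284 = -7/71 ≈ -0.098592)
F = 3827/71 (F = 54 - 7/71 = 3827/71 ≈ 53.901)
s(z) = 3827/71
-434722 - s(572) = -434722 - 1*3827/71 = -434722 - 3827/71 = -30869089/71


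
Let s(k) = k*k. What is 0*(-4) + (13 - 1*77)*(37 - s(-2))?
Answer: -2112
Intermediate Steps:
s(k) = k²
0*(-4) + (13 - 1*77)*(37 - s(-2)) = 0*(-4) + (13 - 1*77)*(37 - 1*(-2)²) = 0 + (13 - 77)*(37 - 1*4) = 0 - 64*(37 - 4) = 0 - 64*33 = 0 - 2112 = -2112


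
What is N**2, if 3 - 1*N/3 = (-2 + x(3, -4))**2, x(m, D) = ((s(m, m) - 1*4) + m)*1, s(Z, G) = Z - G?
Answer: 324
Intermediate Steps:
x(m, D) = -4 + m (x(m, D) = (((m - m) - 1*4) + m)*1 = ((0 - 4) + m)*1 = (-4 + m)*1 = -4 + m)
N = -18 (N = 9 - 3*(-2 + (-4 + 3))**2 = 9 - 3*(-2 - 1)**2 = 9 - 3*(-3)**2 = 9 - 3*9 = 9 - 27 = -18)
N**2 = (-18)**2 = 324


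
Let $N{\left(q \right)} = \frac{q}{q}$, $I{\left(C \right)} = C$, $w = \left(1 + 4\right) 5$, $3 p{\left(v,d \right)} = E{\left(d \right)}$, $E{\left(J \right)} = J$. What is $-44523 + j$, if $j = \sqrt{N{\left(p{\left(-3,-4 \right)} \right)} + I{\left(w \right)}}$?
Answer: $-44523 + \sqrt{26} \approx -44518.0$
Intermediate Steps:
$p{\left(v,d \right)} = \frac{d}{3}$
$w = 25$ ($w = 5 \cdot 5 = 25$)
$N{\left(q \right)} = 1$
$j = \sqrt{26}$ ($j = \sqrt{1 + 25} = \sqrt{26} \approx 5.099$)
$-44523 + j = -44523 + \sqrt{26}$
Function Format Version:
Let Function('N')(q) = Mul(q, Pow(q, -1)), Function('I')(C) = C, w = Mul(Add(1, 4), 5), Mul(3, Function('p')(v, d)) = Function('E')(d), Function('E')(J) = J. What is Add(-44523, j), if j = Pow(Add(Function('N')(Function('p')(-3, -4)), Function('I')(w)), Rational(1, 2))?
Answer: Add(-44523, Pow(26, Rational(1, 2))) ≈ -44518.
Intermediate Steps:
Function('p')(v, d) = Mul(Rational(1, 3), d)
w = 25 (w = Mul(5, 5) = 25)
Function('N')(q) = 1
j = Pow(26, Rational(1, 2)) (j = Pow(Add(1, 25), Rational(1, 2)) = Pow(26, Rational(1, 2)) ≈ 5.0990)
Add(-44523, j) = Add(-44523, Pow(26, Rational(1, 2)))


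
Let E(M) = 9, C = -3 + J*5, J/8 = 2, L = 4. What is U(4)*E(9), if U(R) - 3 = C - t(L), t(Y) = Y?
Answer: 684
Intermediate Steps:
J = 16 (J = 8*2 = 16)
C = 77 (C = -3 + 16*5 = -3 + 80 = 77)
U(R) = 76 (U(R) = 3 + (77 - 1*4) = 3 + (77 - 4) = 3 + 73 = 76)
U(4)*E(9) = 76*9 = 684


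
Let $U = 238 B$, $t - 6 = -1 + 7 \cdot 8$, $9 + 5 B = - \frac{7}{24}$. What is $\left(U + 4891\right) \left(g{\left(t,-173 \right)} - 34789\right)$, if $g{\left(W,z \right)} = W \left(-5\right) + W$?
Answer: $- \frac{9351113459}{60} \approx -1.5585 \cdot 10^{8}$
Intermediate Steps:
$B = - \frac{223}{120}$ ($B = - \frac{9}{5} + \frac{\left(-7\right) \frac{1}{24}}{5} = - \frac{9}{5} + \frac{1}{5} \left(- \frac{7}{24}\right) = - \frac{9}{5} - \frac{7}{120} = - \frac{223}{120} \approx -1.8583$)
$t = 61$ ($t = 6 + \left(-1 + 7 \cdot 8\right) = 6 + \left(-1 + 56\right) = 6 + 55 = 61$)
$U = - \frac{26537}{60}$ ($U = 238 \left(- \frac{223}{120}\right) = - \frac{26537}{60} \approx -442.28$)
$g{\left(W,z \right)} = - 4 W$ ($g{\left(W,z \right)} = - 5 W + W = - 4 W$)
$\left(U + 4891\right) \left(g{\left(t,-173 \right)} - 34789\right) = \left(- \frac{26537}{60} + 4891\right) \left(\left(-4\right) 61 - 34789\right) = \frac{266923 \left(-244 - 34789\right)}{60} = \frac{266923}{60} \left(-35033\right) = - \frac{9351113459}{60}$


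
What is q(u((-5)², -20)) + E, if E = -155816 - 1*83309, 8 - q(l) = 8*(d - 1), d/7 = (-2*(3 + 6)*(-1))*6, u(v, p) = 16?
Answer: -245157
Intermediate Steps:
d = 756 (d = 7*((-2*(3 + 6)*(-1))*6) = 7*((-2*9*(-1))*6) = 7*(-18*(-1)*6) = 7*(18*6) = 7*108 = 756)
q(l) = -6032 (q(l) = 8 - 8*(756 - 1) = 8 - 8*755 = 8 - 1*6040 = 8 - 6040 = -6032)
E = -239125 (E = -155816 - 83309 = -239125)
q(u((-5)², -20)) + E = -6032 - 239125 = -245157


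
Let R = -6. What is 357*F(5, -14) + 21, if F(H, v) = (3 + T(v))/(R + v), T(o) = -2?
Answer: 63/20 ≈ 3.1500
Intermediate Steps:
F(H, v) = 1/(-6 + v) (F(H, v) = (3 - 2)/(-6 + v) = 1/(-6 + v))
357*F(5, -14) + 21 = 357/(-6 - 14) + 21 = 357/(-20) + 21 = 357*(-1/20) + 21 = -357/20 + 21 = 63/20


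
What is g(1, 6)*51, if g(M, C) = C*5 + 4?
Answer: 1734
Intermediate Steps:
g(M, C) = 4 + 5*C (g(M, C) = 5*C + 4 = 4 + 5*C)
g(1, 6)*51 = (4 + 5*6)*51 = (4 + 30)*51 = 34*51 = 1734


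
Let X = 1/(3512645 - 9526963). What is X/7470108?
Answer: -1/44927605006344 ≈ -2.2258e-14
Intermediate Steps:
X = -1/6014318 (X = 1/(-6014318) = -1/6014318 ≈ -1.6627e-7)
X/7470108 = -1/6014318/7470108 = -1/6014318*1/7470108 = -1/44927605006344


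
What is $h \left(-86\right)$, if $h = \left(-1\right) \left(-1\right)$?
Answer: $-86$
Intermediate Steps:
$h = 1$
$h \left(-86\right) = 1 \left(-86\right) = -86$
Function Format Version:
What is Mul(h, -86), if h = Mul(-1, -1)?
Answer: -86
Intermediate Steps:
h = 1
Mul(h, -86) = Mul(1, -86) = -86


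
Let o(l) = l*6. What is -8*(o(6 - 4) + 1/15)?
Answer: -1448/15 ≈ -96.533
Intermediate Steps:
o(l) = 6*l
-8*(o(6 - 4) + 1/15) = -8*(6*(6 - 4) + 1/15) = -8*(6*2 + 1/15) = -8*(12 + 1/15) = -8*181/15 = -1448/15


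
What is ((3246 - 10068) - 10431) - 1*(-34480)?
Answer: 17227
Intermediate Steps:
((3246 - 10068) - 10431) - 1*(-34480) = (-6822 - 10431) + 34480 = -17253 + 34480 = 17227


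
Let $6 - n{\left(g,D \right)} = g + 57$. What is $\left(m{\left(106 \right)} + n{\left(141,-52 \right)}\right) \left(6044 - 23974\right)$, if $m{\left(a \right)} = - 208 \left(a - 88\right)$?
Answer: $70572480$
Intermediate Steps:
$n{\left(g,D \right)} = -51 - g$ ($n{\left(g,D \right)} = 6 - \left(g + 57\right) = 6 - \left(57 + g\right) = -51 - g$)
$m{\left(a \right)} = 18304 - 208 a$ ($m{\left(a \right)} = - 208 \left(-88 + a\right) = 18304 - 208 a$)
$\left(m{\left(106 \right)} + n{\left(141,-52 \right)}\right) \left(6044 - 23974\right) = \left(\left(18304 - 22048\right) - 192\right) \left(6044 - 23974\right) = \left(\left(18304 - 22048\right) - 192\right) \left(-17930\right) = \left(-3744 - 192\right) \left(-17930\right) = \left(-3936\right) \left(-17930\right) = 70572480$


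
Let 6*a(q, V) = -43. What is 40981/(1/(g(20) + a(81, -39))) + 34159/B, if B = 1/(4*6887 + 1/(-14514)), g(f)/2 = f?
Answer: 6838689629186/7257 ≈ 9.4236e+8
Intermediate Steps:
g(f) = 2*f
a(q, V) = -43/6 (a(q, V) = (⅙)*(-43) = -43/6)
B = 14514/399831671 (B = 1/(27548 - 1/14514) = 1/(399831671/14514) = 14514/399831671 ≈ 3.6300e-5)
40981/(1/(g(20) + a(81, -39))) + 34159/B = 40981/(1/(2*20 - 43/6)) + 34159/(14514/399831671) = 40981/(1/(40 - 43/6)) + 34159*(399831671/14514) = 40981/(1/(197/6)) + 13657850049689/14514 = 40981/(6/197) + 13657850049689/14514 = 40981*(197/6) + 13657850049689/14514 = 8073257/6 + 13657850049689/14514 = 6838689629186/7257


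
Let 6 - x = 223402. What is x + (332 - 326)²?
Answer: -223360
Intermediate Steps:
x = -223396 (x = 6 - 1*223402 = 6 - 223402 = -223396)
x + (332 - 326)² = -223396 + (332 - 326)² = -223396 + 6² = -223396 + 36 = -223360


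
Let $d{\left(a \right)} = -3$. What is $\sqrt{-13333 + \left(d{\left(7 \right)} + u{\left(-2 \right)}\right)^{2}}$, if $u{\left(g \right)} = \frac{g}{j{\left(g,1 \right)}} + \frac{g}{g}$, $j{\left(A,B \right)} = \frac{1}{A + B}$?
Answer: $i \sqrt{13333} \approx 115.47 i$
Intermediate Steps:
$u{\left(g \right)} = 1 + g \left(1 + g\right)$ ($u{\left(g \right)} = \frac{g}{\frac{1}{g + 1}} + \frac{g}{g} = \frac{g}{\frac{1}{1 + g}} + 1 = g \left(1 + g\right) + 1 = 1 + g \left(1 + g\right)$)
$\sqrt{-13333 + \left(d{\left(7 \right)} + u{\left(-2 \right)}\right)^{2}} = \sqrt{-13333 + \left(-3 - \left(-1 + 2 \left(1 - 2\right)\right)\right)^{2}} = \sqrt{-13333 + \left(-3 + \left(1 - -2\right)\right)^{2}} = \sqrt{-13333 + \left(-3 + \left(1 + 2\right)\right)^{2}} = \sqrt{-13333 + \left(-3 + 3\right)^{2}} = \sqrt{-13333 + 0^{2}} = \sqrt{-13333 + 0} = \sqrt{-13333} = i \sqrt{13333}$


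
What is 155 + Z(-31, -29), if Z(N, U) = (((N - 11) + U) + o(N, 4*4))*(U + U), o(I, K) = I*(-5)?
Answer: -4717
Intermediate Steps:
o(I, K) = -5*I
Z(N, U) = 2*U*(-11 + U - 4*N) (Z(N, U) = (((N - 11) + U) - 5*N)*(U + U) = (((-11 + N) + U) - 5*N)*(2*U) = ((-11 + N + U) - 5*N)*(2*U) = (-11 + U - 4*N)*(2*U) = 2*U*(-11 + U - 4*N))
155 + Z(-31, -29) = 155 + 2*(-29)*(-11 - 29 - 4*(-31)) = 155 + 2*(-29)*(-11 - 29 + 124) = 155 + 2*(-29)*84 = 155 - 4872 = -4717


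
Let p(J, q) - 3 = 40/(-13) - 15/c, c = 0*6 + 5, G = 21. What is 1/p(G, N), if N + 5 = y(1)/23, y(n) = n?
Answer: -13/40 ≈ -0.32500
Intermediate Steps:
c = 5 (c = 0 + 5 = 5)
N = -114/23 (N = -5 + 1/23 = -114/23 ≈ -4.9565)
p(J, q) = -40/13 (p(J, q) = 3 + (40/(-13) - 15/5) = 3 + (40*(-1/13) - 15*⅕) = 3 + (-40/13 - 3) = 3 - 79/13 = -40/13)
1/p(G, N) = 1/(-40/13) = -13/40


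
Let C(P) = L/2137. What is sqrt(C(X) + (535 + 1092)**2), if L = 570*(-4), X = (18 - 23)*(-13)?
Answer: sqrt(12088821783841)/2137 ≈ 1627.0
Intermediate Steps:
X = 65 (X = -5*(-13) = 65)
L = -2280
C(P) = -2280/2137
sqrt(C(X) + (535 + 1092)**2) = sqrt(-2280/2137 + (535 + 1092)**2) = sqrt(-2280/2137 + 1627**2) = sqrt(-2280/2137 + 2647129) = sqrt(5656912393/2137) = sqrt(12088821783841)/2137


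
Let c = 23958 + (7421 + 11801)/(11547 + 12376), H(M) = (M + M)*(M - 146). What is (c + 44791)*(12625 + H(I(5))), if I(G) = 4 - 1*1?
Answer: 19353203127083/23923 ≈ 8.0898e+8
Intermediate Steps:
I(G) = 3 (I(G) = 4 - 1 = 3)
H(M) = 2*M*(-146 + M) (H(M) = (2*M)*(-146 + M) = 2*M*(-146 + M))
c = 573166456/23923 (c = 23958 + 19222/23923 = 573166456/23923 ≈ 23959.)
(c + 44791)*(12625 + H(I(5))) = (573166456/23923 + 44791)*(12625 + 2*3*(-146 + 3)) = 1644701549*(12625 + 2*3*(-143))/23923 = 1644701549*(12625 - 858)/23923 = (1644701549/23923)*11767 = 19353203127083/23923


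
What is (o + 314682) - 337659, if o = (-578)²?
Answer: 311107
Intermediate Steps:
o = 334084
(o + 314682) - 337659 = (334084 + 314682) - 337659 = 648766 - 337659 = 311107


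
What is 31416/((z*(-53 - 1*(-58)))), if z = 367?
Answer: 31416/1835 ≈ 17.120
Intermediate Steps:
31416/((z*(-53 - 1*(-58)))) = 31416/((367*(-53 - 1*(-58)))) = 31416/((367*(-53 + 58))) = 31416/((367*5)) = 31416/1835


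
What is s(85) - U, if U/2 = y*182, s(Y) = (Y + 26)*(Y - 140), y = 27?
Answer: -15933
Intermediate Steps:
s(Y) = (-140 + Y)*(26 + Y) (s(Y) = (26 + Y)*(-140 + Y) = (-140 + Y)*(26 + Y))
U = 9828 (U = 2*(27*182) = 2*4914 = 9828)
s(85) - U = (-3640 + 85² - 114*85) - 1*9828 = (-3640 + 7225 - 9690) - 9828 = -6105 - 9828 = -15933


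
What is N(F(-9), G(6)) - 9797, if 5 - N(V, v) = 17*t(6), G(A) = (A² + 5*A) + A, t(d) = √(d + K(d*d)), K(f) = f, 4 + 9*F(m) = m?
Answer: -9792 - 17*√42 ≈ -9902.2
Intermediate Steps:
F(m) = -4/9 + m/9
t(d) = √(d + d²) (t(d) = √(d + d*d) = √(d + d²))
G(A) = A² + 6*A
N(V, v) = 5 - 17*√42 (N(V, v) = 5 - 17*√(6*(1 + 6)) = 5 - 17*√(6*7) = 5 - 17*√42)
N(F(-9), G(6)) - 9797 = (5 - 17*√42) - 9797 = -9792 - 17*√42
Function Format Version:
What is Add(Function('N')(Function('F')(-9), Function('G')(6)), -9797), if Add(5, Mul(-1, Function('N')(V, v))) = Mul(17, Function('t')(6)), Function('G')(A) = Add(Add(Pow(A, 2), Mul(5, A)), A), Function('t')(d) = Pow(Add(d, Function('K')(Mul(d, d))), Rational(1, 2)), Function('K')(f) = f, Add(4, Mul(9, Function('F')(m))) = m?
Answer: Add(-9792, Mul(-17, Pow(42, Rational(1, 2)))) ≈ -9902.2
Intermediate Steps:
Function('F')(m) = Add(Rational(-4, 9), Mul(Rational(1, 9), m))
Function('t')(d) = Pow(Add(d, Pow(d, 2)), Rational(1, 2)) (Function('t')(d) = Pow(Add(d, Mul(d, d)), Rational(1, 2)) = Pow(Add(d, Pow(d, 2)), Rational(1, 2)))
Function('G')(A) = Add(Pow(A, 2), Mul(6, A))
Function('N')(V, v) = Add(5, Mul(-17, Pow(42, Rational(1, 2)))) (Function('N')(V, v) = Add(5, Mul(-1, Mul(17, Pow(Mul(6, Add(1, 6)), Rational(1, 2))))) = Add(5, Mul(-1, Mul(17, Pow(Mul(6, 7), Rational(1, 2))))) = Add(5, Mul(-1, Mul(17, Pow(42, Rational(1, 2))))) = Add(5, Mul(-17, Pow(42, Rational(1, 2)))))
Add(Function('N')(Function('F')(-9), Function('G')(6)), -9797) = Add(Add(5, Mul(-17, Pow(42, Rational(1, 2)))), -9797) = Add(-9792, Mul(-17, Pow(42, Rational(1, 2))))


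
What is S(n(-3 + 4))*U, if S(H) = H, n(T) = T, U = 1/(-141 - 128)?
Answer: -1/269 ≈ -0.0037175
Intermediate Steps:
U = -1/269 (U = 1/(-269) = -1/269 ≈ -0.0037175)
S(n(-3 + 4))*U = (-3 + 4)*(-1/269) = 1*(-1/269) = -1/269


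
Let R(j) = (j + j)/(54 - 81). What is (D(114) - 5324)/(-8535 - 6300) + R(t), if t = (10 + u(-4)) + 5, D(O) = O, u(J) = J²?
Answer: -51940/26703 ≈ -1.9451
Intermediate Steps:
t = 31 (t = (10 + (-4)²) + 5 = (10 + 16) + 5 = 26 + 5 = 31)
R(j) = -2*j/27 (R(j) = (2*j)/(-27) = (2*j)*(-1/27) = -2*j/27)
(D(114) - 5324)/(-8535 - 6300) + R(t) = (114 - 5324)/(-8535 - 6300) - 2/27*31 = -5210/(-14835) - 62/27 = -5210*(-1/14835) - 62/27 = 1042/2967 - 62/27 = -51940/26703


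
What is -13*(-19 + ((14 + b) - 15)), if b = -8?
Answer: 364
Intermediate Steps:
-13*(-19 + ((14 + b) - 15)) = -13*(-19 + ((14 - 8) - 15)) = -13*(-19 + (6 - 15)) = -13*(-19 - 9) = -13*(-28) = 364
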